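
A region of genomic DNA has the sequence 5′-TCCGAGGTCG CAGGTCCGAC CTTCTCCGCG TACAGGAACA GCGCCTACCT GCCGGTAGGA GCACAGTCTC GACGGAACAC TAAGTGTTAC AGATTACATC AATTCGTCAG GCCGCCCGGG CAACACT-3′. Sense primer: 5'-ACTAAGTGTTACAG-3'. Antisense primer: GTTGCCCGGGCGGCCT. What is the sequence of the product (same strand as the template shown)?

Forward primer ACTAAGTGTTACAG is found on the top strand at positions 79–92.
Reverse complement of the reverse primer: AGGCCGCCCGGGCAAC. This occurs on the top strand at positions 109–124.
The product is the template from position 79 through 124 (46 bp).

5'-ACTAAGTGTTACAGATTACATCAATTCGTCAGGCCGCCCGGGCAAC-3'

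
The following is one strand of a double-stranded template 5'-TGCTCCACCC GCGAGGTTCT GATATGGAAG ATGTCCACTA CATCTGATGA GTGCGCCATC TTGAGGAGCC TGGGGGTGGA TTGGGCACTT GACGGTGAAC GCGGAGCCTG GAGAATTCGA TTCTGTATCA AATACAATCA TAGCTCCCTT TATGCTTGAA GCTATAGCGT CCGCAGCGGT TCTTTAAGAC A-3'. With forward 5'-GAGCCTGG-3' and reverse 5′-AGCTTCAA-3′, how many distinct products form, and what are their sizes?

Two products: 98 bp, 60 bp

The forward primer GAGCCTGG matches the top strand at positions 66–73, 104–111.
The reverse primer's reverse complement is TTGAAGCT, matching at positions 156–163.
Each forward site pairs with the reverse site to give a product ending at position 163: sizes 98, 60 bp.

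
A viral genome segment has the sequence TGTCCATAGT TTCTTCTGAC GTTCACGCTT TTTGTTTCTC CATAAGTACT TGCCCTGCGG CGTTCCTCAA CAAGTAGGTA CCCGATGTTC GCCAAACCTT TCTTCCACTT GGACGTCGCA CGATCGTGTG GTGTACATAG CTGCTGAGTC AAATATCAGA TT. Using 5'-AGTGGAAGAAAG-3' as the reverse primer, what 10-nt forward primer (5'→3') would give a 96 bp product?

The reverse primer's reverse complement CTTTCTTCCACT matches the template at positions 98–109, so the product ends at position 109.
A 96 bp product then starts at position 109 − 96 + 1 = 14.
The forward primer is identical to the top strand there: TTCTGACGTT.

5'-TTCTGACGTT-3'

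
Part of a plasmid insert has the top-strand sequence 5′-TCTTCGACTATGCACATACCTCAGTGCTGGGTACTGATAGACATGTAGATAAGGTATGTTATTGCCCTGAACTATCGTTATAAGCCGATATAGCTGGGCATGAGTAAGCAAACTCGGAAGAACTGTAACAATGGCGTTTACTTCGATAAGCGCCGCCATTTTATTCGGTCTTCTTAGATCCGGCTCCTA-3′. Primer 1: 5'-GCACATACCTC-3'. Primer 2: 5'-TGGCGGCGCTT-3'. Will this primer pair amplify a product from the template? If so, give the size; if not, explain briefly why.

Yes — a 147 bp product.

Primer 1 (GCACATACCTC) matches the top strand at positions 12–22; it acts as a forward primer.
Primer 2's reverse complement is AAGCGCCGCCA, matching the top strand at positions 148–158; it acts as a reverse primer.
The 3' ends face each other across positions 12–158, giving a 147 bp product.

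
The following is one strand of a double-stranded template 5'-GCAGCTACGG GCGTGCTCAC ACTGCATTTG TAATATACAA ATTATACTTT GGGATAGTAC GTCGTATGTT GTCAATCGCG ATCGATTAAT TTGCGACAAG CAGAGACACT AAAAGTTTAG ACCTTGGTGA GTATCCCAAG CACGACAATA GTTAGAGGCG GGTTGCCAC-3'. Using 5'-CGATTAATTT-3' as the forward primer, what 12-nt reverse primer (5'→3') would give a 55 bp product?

The forward primer binds at positions 83–92, so a 55 bp product ends at position 83 + 55 − 1 = 137.
The reverse primer anneals to the top strand over positions 126–137, i.e. to GGTGAGTATCCC.
Its sequence written 5'→3' is the reverse complement: GGGATACTCACC.

5'-GGGATACTCACC-3'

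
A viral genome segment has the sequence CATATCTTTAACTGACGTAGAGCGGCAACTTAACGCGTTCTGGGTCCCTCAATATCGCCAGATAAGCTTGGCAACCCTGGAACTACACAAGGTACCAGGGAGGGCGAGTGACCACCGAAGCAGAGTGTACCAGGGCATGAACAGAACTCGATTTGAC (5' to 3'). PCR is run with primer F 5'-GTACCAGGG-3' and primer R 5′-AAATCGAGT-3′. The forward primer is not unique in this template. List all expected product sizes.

63 bp, 28 bp

The forward primer GTACCAGGG matches the top strand at positions 92–100, 127–135.
The reverse primer's reverse complement is ACTCGATTT, matching at positions 146–154.
Each forward site pairs with the reverse site to give a product ending at position 154: sizes 63, 28 bp.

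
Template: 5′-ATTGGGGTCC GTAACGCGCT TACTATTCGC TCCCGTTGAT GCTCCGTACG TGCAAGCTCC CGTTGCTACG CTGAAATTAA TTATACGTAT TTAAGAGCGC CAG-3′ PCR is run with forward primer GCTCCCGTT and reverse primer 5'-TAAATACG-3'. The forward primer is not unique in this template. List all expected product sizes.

The forward primer GCTCCCGTT matches the top strand at positions 29–37, 56–64.
The reverse primer's reverse complement is CGTATTTA, matching at positions 86–93.
Each forward site pairs with the reverse site to give a product ending at position 93: sizes 65, 38 bp.

65 bp, 38 bp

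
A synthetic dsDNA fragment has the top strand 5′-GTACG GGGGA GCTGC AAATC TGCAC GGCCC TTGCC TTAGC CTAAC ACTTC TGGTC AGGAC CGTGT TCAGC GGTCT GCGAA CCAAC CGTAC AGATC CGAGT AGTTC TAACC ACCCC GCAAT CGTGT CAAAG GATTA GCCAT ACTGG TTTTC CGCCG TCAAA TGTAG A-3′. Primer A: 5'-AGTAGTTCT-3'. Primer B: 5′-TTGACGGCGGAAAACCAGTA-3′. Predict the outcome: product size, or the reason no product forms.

Yes — a 62 bp product.

Primer A (AGTAGTTCT) matches the top strand at positions 98–106; it acts as a forward primer.
Primer B's reverse complement is TACTGGTTTTCCGCCGTCAA, matching the top strand at positions 140–159; it acts as a reverse primer.
The 3' ends face each other across positions 98–159, giving a 62 bp product.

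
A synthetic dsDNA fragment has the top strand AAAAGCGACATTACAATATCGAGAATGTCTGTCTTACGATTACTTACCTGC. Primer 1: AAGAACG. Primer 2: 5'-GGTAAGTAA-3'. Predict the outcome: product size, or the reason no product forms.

Primer 1 (AAGAACG) does not match the top strand, and its reverse complement CGTTCTT does not match either.
With no annealing site for primer 1, no amplification occurs.

No product — primer 1 has no binding site in the template.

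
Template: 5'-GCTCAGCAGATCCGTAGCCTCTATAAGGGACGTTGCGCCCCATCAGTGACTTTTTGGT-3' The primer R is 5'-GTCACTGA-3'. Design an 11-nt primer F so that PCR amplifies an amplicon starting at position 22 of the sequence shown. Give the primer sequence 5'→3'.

The reverse primer's reverse complement TCAGTGAC matches the template at positions 43–50; the product starts at position 22.
The forward primer is identical to the top strand over positions 22–32: TATAAGGGACG.

5'-TATAAGGGACG-3'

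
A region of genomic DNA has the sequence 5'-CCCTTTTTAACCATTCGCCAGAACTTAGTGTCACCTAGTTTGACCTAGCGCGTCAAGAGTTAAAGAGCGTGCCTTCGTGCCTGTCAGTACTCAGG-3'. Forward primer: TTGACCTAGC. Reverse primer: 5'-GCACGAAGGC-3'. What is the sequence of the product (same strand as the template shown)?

The forward primer matches the template at positions 40–49.
The reverse primer's reverse complement is GCCTTCGTGC, which matches the template at positions 71–80.
The product is the template from position 40 through 80 (41 bp).

5'-TTGACCTAGCGCGTCAAGAGTTAAAGAGCGTGCCTTCGTGC-3'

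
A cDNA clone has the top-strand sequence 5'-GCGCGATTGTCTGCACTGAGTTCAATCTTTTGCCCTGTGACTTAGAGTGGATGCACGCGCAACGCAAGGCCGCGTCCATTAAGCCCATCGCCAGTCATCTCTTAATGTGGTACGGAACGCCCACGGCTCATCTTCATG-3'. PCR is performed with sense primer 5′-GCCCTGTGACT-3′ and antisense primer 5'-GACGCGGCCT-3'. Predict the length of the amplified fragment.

45 bp

Forward primer GCCCTGTGACT is found on the top strand at positions 32–42.
Reverse complement of the reverse primer: AGGCCGCGTC. This occurs on the top strand at positions 67–76.
The product runs from position 32 to position 76, so its length is 76 − 32 + 1 = 45 bp.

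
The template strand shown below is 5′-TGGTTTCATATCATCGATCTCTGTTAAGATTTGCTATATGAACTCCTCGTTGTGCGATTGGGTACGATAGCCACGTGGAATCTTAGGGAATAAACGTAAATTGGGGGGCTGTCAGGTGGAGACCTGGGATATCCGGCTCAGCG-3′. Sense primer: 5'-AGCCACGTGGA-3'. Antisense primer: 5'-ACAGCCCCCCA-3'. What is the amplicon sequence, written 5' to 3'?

Scanning the template, AGCCACGTGGA occurs at positions 69–79; this primer anneals to the bottom strand there with its 3' end pointing downstream.
Reverse complement of the reverse primer: TGGGGGGCTGT. This occurs on the top strand at positions 102–112.
The product is the template from position 69 through 112 (44 bp).

5'-AGCCACGTGGAATCTTAGGGAATAAACGTAAATTGGGGGGCTGT-3'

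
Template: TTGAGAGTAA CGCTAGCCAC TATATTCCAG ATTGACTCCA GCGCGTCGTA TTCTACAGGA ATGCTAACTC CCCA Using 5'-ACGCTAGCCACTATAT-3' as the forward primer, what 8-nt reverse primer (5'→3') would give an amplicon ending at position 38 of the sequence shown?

5'-GAGTCAAT-3'

The forward primer binds at positions 10–25; the product's 3' end on the top strand is position 38.
The reverse primer anneals to the top strand over positions 31–38, i.e. to ATTGACTC.
Its sequence written 5'→3' is the reverse complement: GAGTCAAT.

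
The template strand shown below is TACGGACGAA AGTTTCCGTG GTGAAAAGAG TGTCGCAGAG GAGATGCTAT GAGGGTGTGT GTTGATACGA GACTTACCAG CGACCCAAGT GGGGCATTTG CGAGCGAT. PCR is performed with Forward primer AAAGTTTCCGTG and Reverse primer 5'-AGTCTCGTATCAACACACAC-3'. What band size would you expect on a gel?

66 bp

Scanning the template, AAAGTTTCCGTG occurs at positions 9–20; this primer anneals to the bottom strand there with its 3' end pointing downstream.
The reverse primer's reverse complement is GTGTGTGTTGATACGAGACT, which matches the template at positions 55–74.
The product runs from position 9 to position 74, so its length is 74 − 9 + 1 = 66 bp.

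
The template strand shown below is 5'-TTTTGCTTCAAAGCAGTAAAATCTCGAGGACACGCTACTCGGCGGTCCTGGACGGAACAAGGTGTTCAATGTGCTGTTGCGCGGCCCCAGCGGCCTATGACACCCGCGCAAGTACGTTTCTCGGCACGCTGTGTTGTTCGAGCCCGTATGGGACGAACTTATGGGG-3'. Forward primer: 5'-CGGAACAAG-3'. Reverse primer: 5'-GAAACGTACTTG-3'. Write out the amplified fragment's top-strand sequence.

The forward primer matches the template at positions 53–61.
Taking the reverse complement of GAAACGTACTTG gives CAAGTACGTTTC, found at positions 109–120 on the template; the primer anneals here to the top strand with its 3' end pointing upstream.
The product is the template from position 53 through 120 (68 bp).

5'-CGGAACAAGGTGTTCAATGTGCTGTTGCGCGGCCCCAGCGGCCTATGACACCCGCGCAAGTACGTTTC-3'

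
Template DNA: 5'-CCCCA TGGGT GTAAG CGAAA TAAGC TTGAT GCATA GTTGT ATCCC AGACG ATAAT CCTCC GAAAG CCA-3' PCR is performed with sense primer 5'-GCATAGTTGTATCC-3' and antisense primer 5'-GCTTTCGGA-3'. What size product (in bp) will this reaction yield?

36 bp

Forward primer GCATAGTTGTATCC is found on the top strand at positions 31–44.
Taking the reverse complement of GCTTTCGGA gives TCCGAAAGC, found at positions 58–66 on the template; the primer anneals here to the top strand with its 3' end pointing upstream.
Product length = (reverse-primer end) − (forward-primer start) + 1 = 66 − 31 + 1 = 36 bp.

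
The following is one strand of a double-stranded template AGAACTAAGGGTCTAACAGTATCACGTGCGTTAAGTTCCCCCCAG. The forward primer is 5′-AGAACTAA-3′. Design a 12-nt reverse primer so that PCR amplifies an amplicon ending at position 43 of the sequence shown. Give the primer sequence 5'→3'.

5'-GGGGGGAACTTA-3'

The forward primer binds at positions 1–8; the product's 3' end on the top strand is position 43.
The reverse primer anneals to the top strand over positions 32–43, i.e. to TAAGTTCCCCCC.
Its sequence written 5'→3' is the reverse complement: GGGGGGAACTTA.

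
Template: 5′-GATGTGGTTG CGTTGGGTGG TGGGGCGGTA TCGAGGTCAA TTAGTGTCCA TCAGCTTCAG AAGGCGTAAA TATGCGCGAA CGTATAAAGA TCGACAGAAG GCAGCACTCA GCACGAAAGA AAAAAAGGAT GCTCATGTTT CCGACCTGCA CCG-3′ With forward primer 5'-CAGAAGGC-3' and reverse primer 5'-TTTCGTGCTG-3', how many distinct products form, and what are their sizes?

Two products: 61 bp, 24 bp

The forward primer CAGAAGGC matches the top strand at positions 58–65, 95–102.
The reverse primer's reverse complement is CAGCACGAAA, matching at positions 109–118.
Each forward site pairs with the reverse site to give a product ending at position 118: sizes 61, 24 bp.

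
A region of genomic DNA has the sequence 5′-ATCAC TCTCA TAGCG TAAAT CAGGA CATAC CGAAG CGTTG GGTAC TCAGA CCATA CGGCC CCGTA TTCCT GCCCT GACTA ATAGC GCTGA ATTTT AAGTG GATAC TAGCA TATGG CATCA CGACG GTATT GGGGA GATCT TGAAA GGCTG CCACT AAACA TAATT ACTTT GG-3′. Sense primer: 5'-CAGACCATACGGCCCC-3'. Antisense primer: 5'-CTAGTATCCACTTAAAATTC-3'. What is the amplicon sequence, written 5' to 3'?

5'-CAGACCATACGGCCCCGTATTCCTGCCCTGACTAATAGCGCTGAATTTTAAGTGGATACTAG-3'

Scanning the template, CAGACCATACGGCCCC occurs at positions 47–62; this primer anneals to the bottom strand there with its 3' end pointing downstream.
The reverse primer's reverse complement is GAATTTTAAGTGGATACTAG, which matches the template at positions 89–108.
The product is the template from position 47 through 108 (62 bp).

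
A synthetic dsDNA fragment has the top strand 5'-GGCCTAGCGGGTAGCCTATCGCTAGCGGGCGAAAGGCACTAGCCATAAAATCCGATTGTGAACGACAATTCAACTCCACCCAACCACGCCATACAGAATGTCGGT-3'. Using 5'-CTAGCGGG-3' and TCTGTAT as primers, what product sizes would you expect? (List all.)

94 bp, 76 bp

The forward primer CTAGCGGG matches the top strand at positions 4–11, 22–29.
The reverse primer's reverse complement is ATACAGA, matching at positions 91–97.
Each forward site pairs with the reverse site to give a product ending at position 97: sizes 94, 76 bp.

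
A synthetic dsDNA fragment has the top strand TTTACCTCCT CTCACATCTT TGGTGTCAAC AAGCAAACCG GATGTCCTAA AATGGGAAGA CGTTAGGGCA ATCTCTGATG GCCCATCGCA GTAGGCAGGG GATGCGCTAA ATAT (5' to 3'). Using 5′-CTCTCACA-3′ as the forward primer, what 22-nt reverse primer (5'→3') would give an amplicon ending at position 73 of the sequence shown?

The forward primer binds at positions 9–16; the product's 3' end on the top strand is position 73.
The reverse primer anneals to the top strand over positions 52–73, i.e. to ATGGGAAGACGTTAGGGCAATC.
Its sequence written 5'→3' is the reverse complement: GATTGCCCTAACGTCTTCCCAT.

5'-GATTGCCCTAACGTCTTCCCAT-3'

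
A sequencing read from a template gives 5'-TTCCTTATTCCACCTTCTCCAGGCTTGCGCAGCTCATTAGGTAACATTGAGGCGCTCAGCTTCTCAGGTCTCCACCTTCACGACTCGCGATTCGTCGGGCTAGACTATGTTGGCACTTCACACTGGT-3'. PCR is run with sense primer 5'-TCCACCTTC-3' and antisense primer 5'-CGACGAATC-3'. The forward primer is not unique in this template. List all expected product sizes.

The forward primer TCCACCTTC matches the top strand at positions 9–17, 71–79.
The reverse primer's reverse complement is GATTCGTCG, matching at positions 89–97.
Each forward site pairs with the reverse site to give a product ending at position 97: sizes 89, 27 bp.

89 bp, 27 bp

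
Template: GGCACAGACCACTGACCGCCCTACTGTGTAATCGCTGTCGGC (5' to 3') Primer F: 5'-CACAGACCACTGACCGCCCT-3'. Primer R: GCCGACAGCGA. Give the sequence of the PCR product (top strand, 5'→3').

Scanning the template, CACAGACCACTGACCGCCCT occurs at positions 3–22; this primer anneals to the bottom strand there with its 3' end pointing downstream.
The reverse primer's reverse complement is TCGCTGTCGGC, which matches the template at positions 32–42.
The product is the template from position 3 through 42 (40 bp).

5'-CACAGACCACTGACCGCCCTACTGTGTAATCGCTGTCGGC-3'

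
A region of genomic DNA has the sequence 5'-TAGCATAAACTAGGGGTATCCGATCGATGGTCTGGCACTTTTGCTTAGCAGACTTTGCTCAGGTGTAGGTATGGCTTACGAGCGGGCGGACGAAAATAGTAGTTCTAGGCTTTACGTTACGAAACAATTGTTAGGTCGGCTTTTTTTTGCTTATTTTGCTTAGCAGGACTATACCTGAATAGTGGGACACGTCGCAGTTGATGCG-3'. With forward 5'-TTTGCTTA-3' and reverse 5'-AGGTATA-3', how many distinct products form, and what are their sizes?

The forward primer TTTGCTTA matches the top strand at positions 40–47, 146–153, 155–162.
The reverse primer's reverse complement is TATACCT, matching at positions 170–176.
Each forward site pairs with the reverse site to give a product ending at position 176: sizes 137, 31, 22 bp.

Three products: 137 bp, 31 bp, 22 bp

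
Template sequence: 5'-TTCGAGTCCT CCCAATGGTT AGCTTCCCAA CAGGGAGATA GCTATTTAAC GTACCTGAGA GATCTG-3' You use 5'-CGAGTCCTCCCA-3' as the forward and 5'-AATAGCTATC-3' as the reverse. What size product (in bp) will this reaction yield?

44 bp

Scanning the template, CGAGTCCTCCCA occurs at positions 3–14; this primer anneals to the bottom strand there with its 3' end pointing downstream.
Taking the reverse complement of AATAGCTATC gives GATAGCTATT, found at positions 37–46 on the template; the primer anneals here to the top strand with its 3' end pointing upstream.
The product runs from position 3 to position 46, so its length is 46 − 3 + 1 = 44 bp.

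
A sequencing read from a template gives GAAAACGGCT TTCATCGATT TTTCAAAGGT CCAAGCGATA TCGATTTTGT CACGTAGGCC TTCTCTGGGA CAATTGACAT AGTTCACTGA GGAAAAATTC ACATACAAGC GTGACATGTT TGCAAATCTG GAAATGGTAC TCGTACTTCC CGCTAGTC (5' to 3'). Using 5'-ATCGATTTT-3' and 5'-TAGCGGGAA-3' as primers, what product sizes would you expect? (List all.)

142 bp, 116 bp

The forward primer ATCGATTTT matches the top strand at positions 14–22, 40–48.
The reverse primer's reverse complement is TTCCCGCTA, matching at positions 147–155.
Each forward site pairs with the reverse site to give a product ending at position 155: sizes 142, 116 bp.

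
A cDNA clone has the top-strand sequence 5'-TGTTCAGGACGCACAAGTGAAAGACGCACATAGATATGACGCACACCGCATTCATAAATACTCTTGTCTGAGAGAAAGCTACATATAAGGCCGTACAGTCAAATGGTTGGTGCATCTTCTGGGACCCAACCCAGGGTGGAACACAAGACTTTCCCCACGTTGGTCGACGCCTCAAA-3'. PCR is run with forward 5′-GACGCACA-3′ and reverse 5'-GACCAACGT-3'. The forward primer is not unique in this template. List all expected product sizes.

The forward primer GACGCACA matches the top strand at positions 8–15, 23–30, 38–45.
The reverse primer's reverse complement is ACGTTGGTC, matching at positions 157–165.
Each forward site pairs with the reverse site to give a product ending at position 165: sizes 158, 143, 128 bp.

158 bp, 143 bp, 128 bp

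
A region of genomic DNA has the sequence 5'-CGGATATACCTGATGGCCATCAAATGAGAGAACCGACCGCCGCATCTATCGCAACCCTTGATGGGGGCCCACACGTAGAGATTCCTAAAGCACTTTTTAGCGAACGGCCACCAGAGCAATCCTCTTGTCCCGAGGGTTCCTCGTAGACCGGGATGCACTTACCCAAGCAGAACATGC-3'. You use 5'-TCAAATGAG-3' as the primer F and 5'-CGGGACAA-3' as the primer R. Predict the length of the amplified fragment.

The forward primer matches the template at positions 20–28.
Reverse complement of the reverse primer: TTGTCCCG. This occurs on the top strand at positions 125–132.
Product length = (reverse-primer end) − (forward-primer start) + 1 = 132 − 20 + 1 = 113 bp.

113 bp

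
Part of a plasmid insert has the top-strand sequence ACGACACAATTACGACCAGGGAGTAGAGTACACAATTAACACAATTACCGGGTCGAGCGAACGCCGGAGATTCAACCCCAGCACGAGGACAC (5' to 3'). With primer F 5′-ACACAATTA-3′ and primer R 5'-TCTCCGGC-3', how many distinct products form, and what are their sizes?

The forward primer ACACAATTA matches the top strand at positions 4–12, 30–38, 39–47.
The reverse primer's reverse complement is GCCGGAGA, matching at positions 63–70.
Each forward site pairs with the reverse site to give a product ending at position 70: sizes 67, 41, 32 bp.

Three products: 67 bp, 41 bp, 32 bp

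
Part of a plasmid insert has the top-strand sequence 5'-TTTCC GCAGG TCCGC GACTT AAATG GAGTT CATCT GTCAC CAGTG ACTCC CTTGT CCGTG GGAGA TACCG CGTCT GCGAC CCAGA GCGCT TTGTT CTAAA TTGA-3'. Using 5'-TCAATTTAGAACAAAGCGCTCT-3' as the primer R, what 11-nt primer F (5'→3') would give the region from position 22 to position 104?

5'-AATGGAGTTCA-3'

The reverse primer's reverse complement AGAGCGCTTTGTTCTAAATTGA matches the template at positions 83–104; the product starts at position 22.
The forward primer is identical to the top strand over positions 22–32: AATGGAGTTCA.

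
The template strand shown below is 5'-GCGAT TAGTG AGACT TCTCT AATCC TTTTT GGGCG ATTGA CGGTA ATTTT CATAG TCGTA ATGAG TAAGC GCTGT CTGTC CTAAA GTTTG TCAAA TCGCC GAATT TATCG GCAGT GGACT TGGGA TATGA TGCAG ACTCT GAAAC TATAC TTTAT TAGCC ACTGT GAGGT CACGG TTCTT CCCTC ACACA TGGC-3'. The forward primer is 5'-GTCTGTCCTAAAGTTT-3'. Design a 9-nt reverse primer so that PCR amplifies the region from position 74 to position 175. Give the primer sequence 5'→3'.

5'-CCGTGACCT-3'

The product's 3' end on the top strand is position 175.
The reverse primer anneals to the top strand over positions 167–175, i.e. to AGGTCACGG.
Its sequence written 5'→3' is the reverse complement: CCGTGACCT.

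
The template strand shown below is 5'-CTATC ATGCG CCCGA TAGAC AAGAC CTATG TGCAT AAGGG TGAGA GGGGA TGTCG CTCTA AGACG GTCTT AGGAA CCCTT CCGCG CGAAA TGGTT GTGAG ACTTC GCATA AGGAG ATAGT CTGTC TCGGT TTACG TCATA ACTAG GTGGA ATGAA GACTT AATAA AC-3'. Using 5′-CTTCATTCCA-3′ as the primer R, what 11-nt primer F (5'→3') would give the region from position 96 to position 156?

5'-GTGAGACTTCG-3'

The reverse primer's reverse complement TGGAATGAAG matches the template at positions 147–156; the product starts at position 96.
The forward primer is identical to the top strand over positions 96–106: GTGAGACTTCG.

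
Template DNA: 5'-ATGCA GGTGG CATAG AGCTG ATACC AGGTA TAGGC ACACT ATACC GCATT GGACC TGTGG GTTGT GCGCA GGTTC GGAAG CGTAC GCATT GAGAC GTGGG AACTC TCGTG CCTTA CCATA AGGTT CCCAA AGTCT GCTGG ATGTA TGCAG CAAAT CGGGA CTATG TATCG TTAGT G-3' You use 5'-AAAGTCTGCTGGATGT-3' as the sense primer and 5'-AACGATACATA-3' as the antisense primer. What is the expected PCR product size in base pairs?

44 bp

The forward primer matches the template at positions 129–144.
The reverse primer's reverse complement is TATGTATCGTT, which matches the template at positions 162–172.
Product length = (reverse-primer end) − (forward-primer start) + 1 = 172 − 129 + 1 = 44 bp.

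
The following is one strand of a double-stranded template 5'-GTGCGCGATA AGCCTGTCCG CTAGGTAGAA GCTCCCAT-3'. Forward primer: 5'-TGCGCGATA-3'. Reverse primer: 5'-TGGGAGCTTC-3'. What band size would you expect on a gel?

The forward primer matches the template at positions 2–10.
Reverse complement of the reverse primer: GAAGCTCCCA. This occurs on the top strand at positions 28–37.
Product length = (reverse-primer end) − (forward-primer start) + 1 = 37 − 2 + 1 = 36 bp.

36 bp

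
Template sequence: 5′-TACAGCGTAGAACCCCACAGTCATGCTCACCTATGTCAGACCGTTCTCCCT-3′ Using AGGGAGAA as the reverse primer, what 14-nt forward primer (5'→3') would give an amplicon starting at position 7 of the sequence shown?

5'-GTAGAACCCCACAG-3'

The reverse primer's reverse complement TTCTCCCT matches the template at positions 44–51; the product starts at position 7.
The forward primer is identical to the top strand over positions 7–20: GTAGAACCCCACAG.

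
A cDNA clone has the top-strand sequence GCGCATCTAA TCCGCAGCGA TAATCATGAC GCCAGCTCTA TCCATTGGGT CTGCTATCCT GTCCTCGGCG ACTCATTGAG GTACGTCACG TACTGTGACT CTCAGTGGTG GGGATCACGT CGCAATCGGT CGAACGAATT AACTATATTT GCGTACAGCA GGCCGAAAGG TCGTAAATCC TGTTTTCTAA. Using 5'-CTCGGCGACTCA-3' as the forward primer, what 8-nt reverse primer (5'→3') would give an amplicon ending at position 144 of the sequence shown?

The forward primer binds at positions 64–75; the product's 3' end on the top strand is position 144.
The reverse primer anneals to the top strand over positions 137–144, i.e. to AATTAACT.
Its sequence written 5'→3' is the reverse complement: AGTTAATT.

5'-AGTTAATT-3'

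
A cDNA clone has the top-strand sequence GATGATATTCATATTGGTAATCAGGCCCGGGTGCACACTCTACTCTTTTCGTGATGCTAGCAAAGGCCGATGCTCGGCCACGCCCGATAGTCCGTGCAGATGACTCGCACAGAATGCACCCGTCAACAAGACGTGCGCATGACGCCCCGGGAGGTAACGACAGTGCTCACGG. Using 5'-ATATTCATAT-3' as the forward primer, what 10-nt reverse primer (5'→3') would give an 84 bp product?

5'-ATCGGGCGTG-3'

The forward primer binds at positions 5–14, so an 84 bp product ends at position 5 + 84 − 1 = 88.
The reverse primer anneals to the top strand over positions 79–88, i.e. to CACGCCCGAT.
Its sequence written 5'→3' is the reverse complement: ATCGGGCGTG.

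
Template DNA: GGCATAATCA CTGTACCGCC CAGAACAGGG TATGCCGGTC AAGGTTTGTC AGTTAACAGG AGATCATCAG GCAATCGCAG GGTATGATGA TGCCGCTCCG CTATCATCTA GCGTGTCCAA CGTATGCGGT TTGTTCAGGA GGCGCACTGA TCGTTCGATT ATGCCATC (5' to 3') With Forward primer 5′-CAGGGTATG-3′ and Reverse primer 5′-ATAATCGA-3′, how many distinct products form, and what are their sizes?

The forward primer CAGGGTATG matches the top strand at positions 26–34, 78–86.
The reverse primer's reverse complement is TCGATTAT, matching at positions 155–162.
Each forward site pairs with the reverse site to give a product ending at position 162: sizes 137, 85 bp.

Two products: 137 bp, 85 bp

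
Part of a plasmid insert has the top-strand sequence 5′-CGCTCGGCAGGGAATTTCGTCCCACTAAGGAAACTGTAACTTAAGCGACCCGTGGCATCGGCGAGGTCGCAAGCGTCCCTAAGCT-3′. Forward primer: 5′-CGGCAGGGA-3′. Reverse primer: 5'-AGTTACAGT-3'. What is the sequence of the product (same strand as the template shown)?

The forward primer matches the template at positions 5–13.
Reverse complement of the reverse primer: ACTGTAACT. This occurs on the top strand at positions 33–41.
The product is the template from position 5 through 41 (37 bp).

5'-CGGCAGGGAATTTCGTCCCACTAAGGAAACTGTAACT-3'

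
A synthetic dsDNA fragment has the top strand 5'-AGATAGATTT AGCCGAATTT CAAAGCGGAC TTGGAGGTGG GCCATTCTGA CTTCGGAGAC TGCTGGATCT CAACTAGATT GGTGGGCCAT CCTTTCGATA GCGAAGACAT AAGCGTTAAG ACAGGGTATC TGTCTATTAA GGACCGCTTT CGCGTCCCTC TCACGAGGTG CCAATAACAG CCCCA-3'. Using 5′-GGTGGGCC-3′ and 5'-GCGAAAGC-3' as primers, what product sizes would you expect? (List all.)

The forward primer GGTGGGCC matches the top strand at positions 36–43, 81–88.
The reverse primer's reverse complement is GCTTTCGC, matching at positions 146–153.
Each forward site pairs with the reverse site to give a product ending at position 153: sizes 118, 73 bp.

118 bp, 73 bp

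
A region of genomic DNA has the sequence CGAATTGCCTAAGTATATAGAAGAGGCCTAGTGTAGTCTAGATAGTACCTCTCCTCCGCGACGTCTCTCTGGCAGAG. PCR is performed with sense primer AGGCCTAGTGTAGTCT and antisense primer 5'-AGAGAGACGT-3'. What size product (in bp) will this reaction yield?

47 bp

Forward primer AGGCCTAGTGTAGTCT is found on the top strand at positions 24–39.
Reverse complement of the reverse primer: ACGTCTCTCT. This occurs on the top strand at positions 61–70.
Amplicon spans positions 24–70: 47 bp.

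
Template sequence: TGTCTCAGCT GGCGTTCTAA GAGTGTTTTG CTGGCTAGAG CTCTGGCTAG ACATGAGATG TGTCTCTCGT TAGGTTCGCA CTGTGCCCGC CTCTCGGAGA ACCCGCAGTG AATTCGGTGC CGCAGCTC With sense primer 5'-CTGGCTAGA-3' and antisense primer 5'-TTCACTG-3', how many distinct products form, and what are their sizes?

Two products: 82 bp, 70 bp

The forward primer CTGGCTAGA matches the top strand at positions 31–39, 43–51.
The reverse primer's reverse complement is CAGTGAA, matching at positions 106–112.
Each forward site pairs with the reverse site to give a product ending at position 112: sizes 82, 70 bp.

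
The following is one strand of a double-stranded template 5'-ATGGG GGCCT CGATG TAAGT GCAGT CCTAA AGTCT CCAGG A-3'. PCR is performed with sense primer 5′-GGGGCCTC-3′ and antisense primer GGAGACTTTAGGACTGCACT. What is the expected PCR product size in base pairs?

34 bp

Forward primer GGGGCCTC is found on the top strand at positions 4–11.
Reverse complement of the reverse primer: AGTGCAGTCCTAAAGTCTCC. This occurs on the top strand at positions 18–37.
Product length = (reverse-primer end) − (forward-primer start) + 1 = 37 − 4 + 1 = 34 bp.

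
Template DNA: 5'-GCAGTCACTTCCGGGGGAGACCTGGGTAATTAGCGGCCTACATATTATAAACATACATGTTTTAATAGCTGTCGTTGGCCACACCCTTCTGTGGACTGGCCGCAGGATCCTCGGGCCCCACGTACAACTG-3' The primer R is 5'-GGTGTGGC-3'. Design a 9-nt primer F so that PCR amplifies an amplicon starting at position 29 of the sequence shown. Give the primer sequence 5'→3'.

5'-ATTAGCGGC-3'

The reverse primer's reverse complement GCCACACC matches the template at positions 78–85; the product starts at position 29.
The forward primer is identical to the top strand over positions 29–37: ATTAGCGGC.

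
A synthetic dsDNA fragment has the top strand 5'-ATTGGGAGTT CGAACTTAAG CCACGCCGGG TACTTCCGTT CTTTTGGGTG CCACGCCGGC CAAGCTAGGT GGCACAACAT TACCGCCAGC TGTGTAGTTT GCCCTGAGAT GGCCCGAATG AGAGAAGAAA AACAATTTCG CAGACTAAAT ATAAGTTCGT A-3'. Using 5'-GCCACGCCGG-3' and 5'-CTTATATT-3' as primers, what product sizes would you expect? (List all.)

136 bp, 106 bp

The forward primer GCCACGCCGG matches the top strand at positions 20–29, 50–59.
The reverse primer's reverse complement is AATATAAG, matching at positions 148–155.
Each forward site pairs with the reverse site to give a product ending at position 155: sizes 136, 106 bp.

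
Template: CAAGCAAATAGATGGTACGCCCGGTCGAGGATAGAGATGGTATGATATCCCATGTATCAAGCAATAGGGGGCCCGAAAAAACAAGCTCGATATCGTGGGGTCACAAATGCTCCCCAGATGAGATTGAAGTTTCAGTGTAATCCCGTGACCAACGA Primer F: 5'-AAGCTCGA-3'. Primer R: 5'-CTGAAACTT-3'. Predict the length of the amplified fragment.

53 bp

Forward primer AAGCTCGA is found on the top strand at positions 83–90.
Reverse complement of the reverse primer: AAGTTTCAG. This occurs on the top strand at positions 127–135.
The product runs from position 83 to position 135, so its length is 135 − 83 + 1 = 53 bp.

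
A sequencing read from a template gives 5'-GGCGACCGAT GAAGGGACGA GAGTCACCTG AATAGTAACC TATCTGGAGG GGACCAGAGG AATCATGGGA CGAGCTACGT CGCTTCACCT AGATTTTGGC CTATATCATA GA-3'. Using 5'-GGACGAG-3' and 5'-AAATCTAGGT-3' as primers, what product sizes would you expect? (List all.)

82 bp, 29 bp

The forward primer GGACGAG matches the top strand at positions 15–21, 68–74.
The reverse primer's reverse complement is ACCTAGATTT, matching at positions 87–96.
Each forward site pairs with the reverse site to give a product ending at position 96: sizes 82, 29 bp.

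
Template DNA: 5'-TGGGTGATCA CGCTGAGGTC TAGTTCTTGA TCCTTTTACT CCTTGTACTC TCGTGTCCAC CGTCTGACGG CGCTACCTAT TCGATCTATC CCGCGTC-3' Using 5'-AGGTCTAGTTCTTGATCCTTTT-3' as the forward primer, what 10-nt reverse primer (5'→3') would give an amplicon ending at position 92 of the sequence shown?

5'-GGGATAGATC-3'

The forward primer binds at positions 16–37; the product's 3' end on the top strand is position 92.
The reverse primer anneals to the top strand over positions 83–92, i.e. to GATCTATCCC.
Its sequence written 5'→3' is the reverse complement: GGGATAGATC.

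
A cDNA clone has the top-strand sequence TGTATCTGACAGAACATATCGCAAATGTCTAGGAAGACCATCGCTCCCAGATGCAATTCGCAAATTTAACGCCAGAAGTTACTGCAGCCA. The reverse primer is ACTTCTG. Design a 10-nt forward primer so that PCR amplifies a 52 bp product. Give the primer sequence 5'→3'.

The reverse primer's reverse complement CAGAAGT matches the template at positions 73–79, so the product ends at position 79.
A 52 bp product then starts at position 79 − 52 + 1 = 28.
The forward primer is identical to the top strand there: TCTAGGAAGA.

5'-TCTAGGAAGA-3'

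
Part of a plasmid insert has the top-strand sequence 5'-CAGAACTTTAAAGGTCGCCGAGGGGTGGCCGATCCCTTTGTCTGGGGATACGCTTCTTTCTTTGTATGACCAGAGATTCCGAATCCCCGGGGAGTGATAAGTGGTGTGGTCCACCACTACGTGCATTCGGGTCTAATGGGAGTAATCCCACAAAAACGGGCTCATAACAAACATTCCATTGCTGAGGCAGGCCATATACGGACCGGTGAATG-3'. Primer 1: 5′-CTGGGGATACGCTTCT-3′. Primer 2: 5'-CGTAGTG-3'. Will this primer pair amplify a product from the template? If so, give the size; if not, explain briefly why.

Primer 1 (CTGGGGATACGCTTCT) matches the top strand at positions 42–57; it acts as a forward primer.
Primer 2's reverse complement is CACTACG, matching the top strand at positions 115–121; it acts as a reverse primer.
The 3' ends face each other across positions 42–121, giving an 80 bp product.

Yes — an 80 bp product.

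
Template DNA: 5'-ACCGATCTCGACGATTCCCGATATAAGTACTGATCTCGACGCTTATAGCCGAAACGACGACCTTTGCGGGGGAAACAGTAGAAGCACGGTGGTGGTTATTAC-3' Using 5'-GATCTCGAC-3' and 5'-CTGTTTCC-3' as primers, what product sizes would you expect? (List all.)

The forward primer GATCTCGAC matches the top strand at positions 4–12, 32–40.
The reverse primer's reverse complement is GGAAACAG, matching at positions 71–78.
Each forward site pairs with the reverse site to give a product ending at position 78: sizes 75, 47 bp.

75 bp, 47 bp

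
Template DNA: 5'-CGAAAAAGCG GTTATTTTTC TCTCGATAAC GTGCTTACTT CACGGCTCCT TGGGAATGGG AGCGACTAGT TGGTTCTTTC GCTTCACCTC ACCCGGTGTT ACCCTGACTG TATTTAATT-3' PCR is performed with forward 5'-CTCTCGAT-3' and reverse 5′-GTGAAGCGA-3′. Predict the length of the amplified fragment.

Forward primer CTCTCGAT is found on the top strand at positions 20–27.
Reverse complement of the reverse primer: TCGCTTCAC. This occurs on the top strand at positions 79–87.
Amplicon spans positions 20–87: 68 bp.

68 bp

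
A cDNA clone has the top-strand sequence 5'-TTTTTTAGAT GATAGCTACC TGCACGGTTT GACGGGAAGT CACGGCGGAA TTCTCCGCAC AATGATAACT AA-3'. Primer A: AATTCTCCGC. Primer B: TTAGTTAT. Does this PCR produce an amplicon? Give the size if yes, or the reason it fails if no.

Yes — a 24 bp product.

Primer A (AATTCTCCGC) matches the top strand at positions 49–58; it acts as a forward primer.
Primer B's reverse complement is ATAACTAA, matching the top strand at positions 65–72; it acts as a reverse primer.
The 3' ends face each other across positions 49–72, giving a 24 bp product.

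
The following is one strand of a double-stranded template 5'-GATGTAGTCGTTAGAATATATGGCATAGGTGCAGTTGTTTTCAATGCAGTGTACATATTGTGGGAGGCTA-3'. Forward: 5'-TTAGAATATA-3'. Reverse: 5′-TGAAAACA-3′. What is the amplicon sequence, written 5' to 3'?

Scanning the template, TTAGAATATA occurs at positions 11–20; this primer anneals to the bottom strand there with its 3' end pointing downstream.
Reverse complement of the reverse primer: TGTTTTCA. This occurs on the top strand at positions 36–43.
The product is the template from position 11 through 43 (33 bp).

5'-TTAGAATATATGGCATAGGTGCAGTTGTTTTCA-3'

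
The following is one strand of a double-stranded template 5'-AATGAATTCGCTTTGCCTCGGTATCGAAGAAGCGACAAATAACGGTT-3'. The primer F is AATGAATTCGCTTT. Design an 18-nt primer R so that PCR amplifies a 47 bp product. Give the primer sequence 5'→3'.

5'-AACCGTTATTTGTCGCTT-3'

The forward primer binds at positions 1–14, so a 47 bp product ends at position 1 + 47 − 1 = 47.
The reverse primer anneals to the top strand over positions 30–47, i.e. to AAGCGACAAATAACGGTT.
Its sequence written 5'→3' is the reverse complement: AACCGTTATTTGTCGCTT.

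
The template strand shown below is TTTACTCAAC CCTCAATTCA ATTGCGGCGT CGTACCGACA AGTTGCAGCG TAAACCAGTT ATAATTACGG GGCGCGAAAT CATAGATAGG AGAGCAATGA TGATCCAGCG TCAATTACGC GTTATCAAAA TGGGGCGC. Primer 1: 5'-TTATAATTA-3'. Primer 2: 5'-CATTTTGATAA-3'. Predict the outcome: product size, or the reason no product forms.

Primer 1 (TTATAATTA) matches the top strand at positions 59–67; it acts as a forward primer.
Primer 2's reverse complement is TTATCAAAATG, matching the top strand at positions 122–132; it acts as a reverse primer.
The 3' ends face each other across positions 59–132, giving a 74 bp product.

Yes — a 74 bp product.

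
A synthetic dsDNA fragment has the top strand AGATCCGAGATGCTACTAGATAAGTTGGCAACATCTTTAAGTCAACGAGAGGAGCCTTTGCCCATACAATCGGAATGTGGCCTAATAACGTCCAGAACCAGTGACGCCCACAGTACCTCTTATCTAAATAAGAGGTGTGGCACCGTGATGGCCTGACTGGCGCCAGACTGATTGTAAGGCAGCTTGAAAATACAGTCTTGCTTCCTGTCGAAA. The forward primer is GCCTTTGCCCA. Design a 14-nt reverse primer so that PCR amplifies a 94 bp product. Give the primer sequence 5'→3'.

The forward primer binds at positions 54–64, so a 94 bp product ends at position 54 + 94 − 1 = 147.
The reverse primer anneals to the top strand over positions 134–147, i.e. to GGTGTGGCACCGTG.
Its sequence written 5'→3' is the reverse complement: CACGGTGCCACACC.

5'-CACGGTGCCACACC-3'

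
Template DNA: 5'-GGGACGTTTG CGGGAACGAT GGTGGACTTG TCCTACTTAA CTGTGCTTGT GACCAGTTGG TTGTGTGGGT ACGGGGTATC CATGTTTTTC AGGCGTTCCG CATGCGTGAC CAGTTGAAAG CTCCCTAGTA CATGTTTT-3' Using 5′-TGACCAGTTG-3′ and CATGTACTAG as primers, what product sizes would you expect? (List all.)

85 bp, 28 bp

The forward primer TGACCAGTTG matches the top strand at positions 50–59, 107–116.
The reverse primer's reverse complement is CTAGTACATG, matching at positions 125–134.
Each forward site pairs with the reverse site to give a product ending at position 134: sizes 85, 28 bp.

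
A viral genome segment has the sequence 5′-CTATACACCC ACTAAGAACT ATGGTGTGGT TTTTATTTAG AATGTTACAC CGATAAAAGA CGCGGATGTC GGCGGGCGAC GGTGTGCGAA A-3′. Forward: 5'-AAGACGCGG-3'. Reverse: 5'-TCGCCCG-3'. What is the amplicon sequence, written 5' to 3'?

5'-AAGACGCGGATGTCGGCGGGCGA-3'

Scanning the template, AAGACGCGG occurs at positions 57–65; this primer anneals to the bottom strand there with its 3' end pointing downstream.
The reverse primer's reverse complement is CGGGCGA, which matches the template at positions 73–79.
The product is the template from position 57 through 79 (23 bp).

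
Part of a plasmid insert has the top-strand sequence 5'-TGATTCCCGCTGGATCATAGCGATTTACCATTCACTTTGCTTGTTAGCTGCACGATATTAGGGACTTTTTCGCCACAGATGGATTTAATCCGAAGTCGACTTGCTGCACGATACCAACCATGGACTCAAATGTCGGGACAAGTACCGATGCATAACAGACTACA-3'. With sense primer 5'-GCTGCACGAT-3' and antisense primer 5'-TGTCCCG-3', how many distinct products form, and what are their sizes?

The forward primer GCTGCACGAT matches the top strand at positions 47–56, 103–112.
The reverse primer's reverse complement is CGGGACA, matching at positions 134–140.
Each forward site pairs with the reverse site to give a product ending at position 140: sizes 94, 38 bp.

Two products: 94 bp, 38 bp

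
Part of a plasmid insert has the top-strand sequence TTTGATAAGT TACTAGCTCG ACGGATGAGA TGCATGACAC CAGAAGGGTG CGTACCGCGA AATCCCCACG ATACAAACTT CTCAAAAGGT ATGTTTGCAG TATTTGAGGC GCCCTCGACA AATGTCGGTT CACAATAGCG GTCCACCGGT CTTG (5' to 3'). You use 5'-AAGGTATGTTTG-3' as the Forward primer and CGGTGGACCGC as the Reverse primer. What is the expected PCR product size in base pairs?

63 bp

Forward primer AAGGTATGTTTG is found on the top strand at positions 86–97.
Reverse complement of the reverse primer: GCGGTCCACCG. This occurs on the top strand at positions 138–148.
Product length = (reverse-primer end) − (forward-primer start) + 1 = 148 − 86 + 1 = 63 bp.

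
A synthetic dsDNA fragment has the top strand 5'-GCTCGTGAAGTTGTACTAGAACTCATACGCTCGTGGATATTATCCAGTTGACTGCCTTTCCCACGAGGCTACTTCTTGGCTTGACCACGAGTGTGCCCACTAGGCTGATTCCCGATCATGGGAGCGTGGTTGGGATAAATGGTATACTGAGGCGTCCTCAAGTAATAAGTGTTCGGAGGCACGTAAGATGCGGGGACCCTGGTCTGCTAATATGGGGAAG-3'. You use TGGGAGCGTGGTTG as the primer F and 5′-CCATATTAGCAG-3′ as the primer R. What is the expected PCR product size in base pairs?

97 bp

Forward primer TGGGAGCGTGGTTG is found on the top strand at positions 119–132.
Taking the reverse complement of CCATATTAGCAG gives CTGCTAATATGG, found at positions 204–215 on the template; the primer anneals here to the top strand with its 3' end pointing upstream.
Amplicon spans positions 119–215: 97 bp.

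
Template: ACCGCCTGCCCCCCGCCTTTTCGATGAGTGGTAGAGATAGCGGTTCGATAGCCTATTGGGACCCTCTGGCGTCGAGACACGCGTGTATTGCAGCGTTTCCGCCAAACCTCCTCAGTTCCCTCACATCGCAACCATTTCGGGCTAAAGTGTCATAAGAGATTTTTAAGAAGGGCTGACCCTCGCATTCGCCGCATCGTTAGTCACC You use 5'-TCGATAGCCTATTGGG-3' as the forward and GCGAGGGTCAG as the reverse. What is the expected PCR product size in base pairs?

Forward primer TCGATAGCCTATTGGG is found on the top strand at positions 45–60.
The reverse primer's reverse complement is CTGACCCTCGC, which matches the template at positions 173–183.
Product length = (reverse-primer end) − (forward-primer start) + 1 = 183 − 45 + 1 = 139 bp.

139 bp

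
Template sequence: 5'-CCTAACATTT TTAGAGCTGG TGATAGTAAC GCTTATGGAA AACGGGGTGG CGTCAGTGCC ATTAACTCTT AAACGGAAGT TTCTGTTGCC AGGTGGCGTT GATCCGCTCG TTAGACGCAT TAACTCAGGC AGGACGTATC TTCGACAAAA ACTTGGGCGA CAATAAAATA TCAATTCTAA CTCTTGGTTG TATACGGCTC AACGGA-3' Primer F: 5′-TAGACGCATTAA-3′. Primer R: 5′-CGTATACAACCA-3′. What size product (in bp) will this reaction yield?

The forward primer matches the template at positions 112–123.
Taking the reverse complement of CGTATACAACCA gives TGGTTGTATACG, found at positions 185–196 on the template; the primer anneals here to the top strand with its 3' end pointing upstream.
Amplicon spans positions 112–196: 85 bp.

85 bp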